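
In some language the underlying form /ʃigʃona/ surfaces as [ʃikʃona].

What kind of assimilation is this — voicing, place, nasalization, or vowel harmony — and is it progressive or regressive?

voicing assimilation, regressive

/g/→[k].
Each target copies a feature from the following segment, so the direction is regressive.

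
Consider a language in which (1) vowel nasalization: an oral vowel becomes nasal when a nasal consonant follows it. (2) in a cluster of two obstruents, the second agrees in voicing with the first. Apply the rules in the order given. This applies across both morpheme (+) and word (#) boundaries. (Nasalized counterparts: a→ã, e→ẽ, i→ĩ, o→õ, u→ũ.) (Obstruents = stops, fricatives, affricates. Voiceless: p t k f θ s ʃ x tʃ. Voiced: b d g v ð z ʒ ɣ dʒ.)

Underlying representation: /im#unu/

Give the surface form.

Rule 1: /i/ before nasal /m/ → [ĩ]
Rule 1: /u/ before nasal /n/ → [ũ]
After rule 1: ĩm#ũnu
Rule 2: no segment meets the rule's conditions; no change.

[ĩm#ũnu]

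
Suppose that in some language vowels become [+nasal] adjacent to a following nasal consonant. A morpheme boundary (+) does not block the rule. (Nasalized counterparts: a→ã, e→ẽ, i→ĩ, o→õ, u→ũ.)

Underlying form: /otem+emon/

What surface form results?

[otẽm+ẽmõn]

/e/ before nasal /m/ → [ẽ]
/e/ before nasal /m/ → [ẽ]
/o/ before nasal /n/ → [õ]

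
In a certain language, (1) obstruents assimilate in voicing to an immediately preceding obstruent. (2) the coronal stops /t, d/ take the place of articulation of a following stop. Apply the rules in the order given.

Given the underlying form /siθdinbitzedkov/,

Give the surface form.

Rule 1: /d/ after /θ/ (voiceless) → [t]
Rule 1: /z/ after /t/ (voiceless) → [s]
Rule 1: /k/ after /d/ (voiced) → [g]
After rule 1: siθtinbitsedgov
Rule 2: /d/ before /g/ (velar) → [g]

[siθtinbitseggov]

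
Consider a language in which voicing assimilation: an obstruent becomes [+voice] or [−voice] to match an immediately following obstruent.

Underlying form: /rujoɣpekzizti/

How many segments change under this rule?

/ɣ/ before /p/ (voiceless) → [x]
/k/ before /z/ (voiced) → [g]
/z/ before /t/ (voiceless) → [s]
3 segments change.

3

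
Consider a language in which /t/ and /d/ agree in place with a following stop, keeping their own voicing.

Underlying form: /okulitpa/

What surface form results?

/t/ before /p/ (labial) → [p]

[okulippa]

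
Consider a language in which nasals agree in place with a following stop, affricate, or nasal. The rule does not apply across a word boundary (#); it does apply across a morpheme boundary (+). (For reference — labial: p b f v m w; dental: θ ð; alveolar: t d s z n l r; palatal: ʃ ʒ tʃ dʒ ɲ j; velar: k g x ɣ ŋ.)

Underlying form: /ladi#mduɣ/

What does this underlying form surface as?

[ladi#nduɣ]

/m/ before /d/ (alveolar) → [n]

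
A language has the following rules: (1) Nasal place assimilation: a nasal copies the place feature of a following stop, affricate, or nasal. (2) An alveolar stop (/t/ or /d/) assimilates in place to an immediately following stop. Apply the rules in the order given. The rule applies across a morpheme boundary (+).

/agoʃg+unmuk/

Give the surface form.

Rule 1: /n/ before /m/ (labial) → [m]
After rule 1: agoʃg+ummuk
Rule 2: no segment meets the rule's conditions; no change.

[agoʃg+ummuk]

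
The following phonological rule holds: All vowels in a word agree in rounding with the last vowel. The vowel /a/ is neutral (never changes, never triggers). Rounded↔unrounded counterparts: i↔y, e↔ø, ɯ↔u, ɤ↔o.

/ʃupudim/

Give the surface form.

/u/ harmonizes with /i/ ([-round]) → [ɯ]
/u/ harmonizes with /i/ ([-round]) → [ɯ]

[ʃɯpɯdim]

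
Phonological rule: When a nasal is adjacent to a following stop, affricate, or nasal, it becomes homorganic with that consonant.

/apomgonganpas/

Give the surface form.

[apoŋgoŋgampas]

/m/ before /g/ (velar) → [ŋ]
/n/ before /g/ (velar) → [ŋ]
/n/ before /p/ (labial) → [m]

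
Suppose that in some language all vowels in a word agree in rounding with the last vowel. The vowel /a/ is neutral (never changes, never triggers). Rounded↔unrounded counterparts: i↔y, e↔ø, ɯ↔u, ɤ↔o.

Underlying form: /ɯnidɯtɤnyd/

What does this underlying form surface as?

[unydutonyd]

/ɯ/ harmonizes with /y/ ([+round]) → [u]
/i/ harmonizes with /y/ ([+round]) → [y]
/ɯ/ harmonizes with /y/ ([+round]) → [u]
/ɤ/ harmonizes with /y/ ([+round]) → [o]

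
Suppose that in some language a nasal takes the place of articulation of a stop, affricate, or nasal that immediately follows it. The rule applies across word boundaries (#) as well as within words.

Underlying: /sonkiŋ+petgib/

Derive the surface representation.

/n/ before /k/ (velar) → [ŋ]
/ŋ/ before /p/ (labial) → [m]

[soŋkim+petgib]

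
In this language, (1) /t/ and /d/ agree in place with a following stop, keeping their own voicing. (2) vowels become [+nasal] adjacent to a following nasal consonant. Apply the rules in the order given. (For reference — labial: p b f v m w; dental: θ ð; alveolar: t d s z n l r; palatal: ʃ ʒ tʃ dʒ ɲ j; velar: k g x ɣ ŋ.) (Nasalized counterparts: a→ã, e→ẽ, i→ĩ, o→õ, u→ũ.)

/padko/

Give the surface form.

Rule 1: /d/ before /k/ (velar) → [g]
After rule 1: pagko
Rule 2: no segment meets the rule's conditions; no change.

[pagko]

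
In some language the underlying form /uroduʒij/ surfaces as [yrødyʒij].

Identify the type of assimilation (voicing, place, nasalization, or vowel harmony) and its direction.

/u/→[y] /o/→[ø] /u/→[y].
Vowels agree with the last vowel, so the harmony is regressive.

vowel harmony, regressive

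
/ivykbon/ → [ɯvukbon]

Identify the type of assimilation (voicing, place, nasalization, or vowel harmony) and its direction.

vowel harmony, regressive

/i/→[ɯ] /y/→[u].
Vowels agree with the last vowel, so the harmony is regressive.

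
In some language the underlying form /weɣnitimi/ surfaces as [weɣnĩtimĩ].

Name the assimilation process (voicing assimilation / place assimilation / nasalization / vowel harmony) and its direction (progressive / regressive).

nasalization, progressive

/i/→[ĩ] /i/→[ĩ].
Each target copies a feature from the preceding segment, so the direction is progressive.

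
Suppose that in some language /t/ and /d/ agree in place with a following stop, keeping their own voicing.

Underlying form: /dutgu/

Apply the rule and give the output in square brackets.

/t/ before /g/ (velar) → [k]

[dukgu]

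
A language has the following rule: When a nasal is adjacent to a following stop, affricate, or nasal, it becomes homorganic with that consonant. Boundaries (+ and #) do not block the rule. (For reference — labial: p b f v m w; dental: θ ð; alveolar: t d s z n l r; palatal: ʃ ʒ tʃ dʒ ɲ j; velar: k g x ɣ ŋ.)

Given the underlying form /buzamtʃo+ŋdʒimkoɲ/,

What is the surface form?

/m/ before /tʃ/ (palatal) → [ɲ]
/ŋ/ before /dʒ/ (palatal) → [ɲ]
/m/ before /k/ (velar) → [ŋ]

[buzaɲtʃo+ɲdʒiŋkoɲ]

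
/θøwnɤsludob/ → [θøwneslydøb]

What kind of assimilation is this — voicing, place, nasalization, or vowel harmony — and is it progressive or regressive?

/ɤ/→[e] /u/→[y] /o/→[ø].
Vowels agree with the first vowel, so the harmony is progressive.

vowel harmony, progressive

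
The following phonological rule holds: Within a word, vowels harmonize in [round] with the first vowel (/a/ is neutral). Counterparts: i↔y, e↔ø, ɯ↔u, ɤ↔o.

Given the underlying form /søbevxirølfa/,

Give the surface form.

[søbøvxyrølfa]

/e/ harmonizes with /ø/ ([+round]) → [ø]
/i/ harmonizes with /ø/ ([+round]) → [y]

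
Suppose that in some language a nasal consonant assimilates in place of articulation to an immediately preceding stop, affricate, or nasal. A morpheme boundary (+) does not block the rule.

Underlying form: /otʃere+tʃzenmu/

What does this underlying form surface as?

/m/ after /n/ (alveolar) → [n]

[otʃere+tʃzennu]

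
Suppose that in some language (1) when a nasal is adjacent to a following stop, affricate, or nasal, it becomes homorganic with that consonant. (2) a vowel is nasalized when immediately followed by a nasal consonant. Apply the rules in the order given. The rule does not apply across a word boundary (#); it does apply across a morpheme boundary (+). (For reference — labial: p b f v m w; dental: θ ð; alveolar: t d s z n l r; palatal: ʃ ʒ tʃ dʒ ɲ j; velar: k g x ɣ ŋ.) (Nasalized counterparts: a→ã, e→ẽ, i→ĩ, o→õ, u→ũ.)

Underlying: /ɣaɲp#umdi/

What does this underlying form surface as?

Rule 1: /ɲ/ before /p/ (labial) → [m]
Rule 1: /m/ before /d/ (alveolar) → [n]
After rule 1: ɣamp#undi
Rule 2: /a/ before nasal /m/ → [ã]
Rule 2: /u/ before nasal /n/ → [ũ]

[ɣãmp#ũndi]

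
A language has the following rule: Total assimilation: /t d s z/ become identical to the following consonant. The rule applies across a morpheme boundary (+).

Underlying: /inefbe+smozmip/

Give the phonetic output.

/s/ before /m/ → [m] (total assimilation)
/z/ before /m/ → [m] (total assimilation)

[inefbe+mmommip]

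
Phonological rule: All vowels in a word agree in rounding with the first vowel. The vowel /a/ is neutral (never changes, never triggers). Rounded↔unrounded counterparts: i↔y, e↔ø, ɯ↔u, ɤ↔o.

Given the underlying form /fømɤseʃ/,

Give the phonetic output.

/ɤ/ harmonizes with /ø/ ([+round]) → [o]
/e/ harmonizes with /ø/ ([+round]) → [ø]

[fømosøʃ]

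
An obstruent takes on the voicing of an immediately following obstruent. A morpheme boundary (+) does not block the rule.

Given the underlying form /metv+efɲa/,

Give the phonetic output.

/t/ before /v/ (voiced) → [d]

[medv+efɲa]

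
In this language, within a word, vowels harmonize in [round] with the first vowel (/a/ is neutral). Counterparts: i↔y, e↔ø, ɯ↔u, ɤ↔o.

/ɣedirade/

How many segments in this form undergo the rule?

No segment meets the rule's conditions.

0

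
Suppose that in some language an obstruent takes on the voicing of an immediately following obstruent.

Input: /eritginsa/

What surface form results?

/t/ before /g/ (voiced) → [d]

[eridginsa]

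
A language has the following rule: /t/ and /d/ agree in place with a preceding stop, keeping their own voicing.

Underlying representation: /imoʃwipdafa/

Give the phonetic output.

[imoʃwipbafa]

/d/ after /p/ (labial) → [b]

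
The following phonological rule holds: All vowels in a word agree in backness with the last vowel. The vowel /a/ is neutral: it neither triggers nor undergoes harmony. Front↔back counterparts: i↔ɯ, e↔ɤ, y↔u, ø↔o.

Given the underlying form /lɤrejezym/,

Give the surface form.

[lerejezym]

/ɤ/ harmonizes with /y/ ([-back]) → [e]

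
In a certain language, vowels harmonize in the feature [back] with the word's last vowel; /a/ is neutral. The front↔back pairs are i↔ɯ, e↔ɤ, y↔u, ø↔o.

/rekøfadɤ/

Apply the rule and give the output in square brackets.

/e/ harmonizes with /ɤ/ ([+back]) → [ɤ]
/ø/ harmonizes with /ɤ/ ([+back]) → [o]

[rɤkofadɤ]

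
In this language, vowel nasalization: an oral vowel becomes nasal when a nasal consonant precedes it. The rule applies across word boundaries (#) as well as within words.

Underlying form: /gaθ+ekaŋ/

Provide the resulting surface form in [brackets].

[gaθ+ekaŋ]

no segment meets the rule's conditions; no change.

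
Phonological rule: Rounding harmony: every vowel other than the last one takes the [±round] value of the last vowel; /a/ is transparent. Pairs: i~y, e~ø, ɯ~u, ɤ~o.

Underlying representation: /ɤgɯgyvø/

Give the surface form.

/ɤ/ harmonizes with /ø/ ([+round]) → [o]
/ɯ/ harmonizes with /ø/ ([+round]) → [u]

[ogugyvø]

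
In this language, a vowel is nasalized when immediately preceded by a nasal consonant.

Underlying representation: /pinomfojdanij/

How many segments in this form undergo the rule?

2

/o/ after nasal /n/ → [õ]
/i/ after nasal /n/ → [ĩ]
2 segments change.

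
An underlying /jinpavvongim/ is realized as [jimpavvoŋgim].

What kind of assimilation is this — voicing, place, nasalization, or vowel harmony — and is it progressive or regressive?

place assimilation, regressive

/n/→[m] /n/→[ŋ].
Each target copies a feature from the following segment, so the direction is regressive.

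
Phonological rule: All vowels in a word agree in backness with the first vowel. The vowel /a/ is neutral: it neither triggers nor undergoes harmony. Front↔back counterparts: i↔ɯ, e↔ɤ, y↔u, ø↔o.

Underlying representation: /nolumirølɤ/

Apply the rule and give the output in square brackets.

/i/ harmonizes with /o/ ([+back]) → [ɯ]
/ø/ harmonizes with /o/ ([+back]) → [o]

[nolumɯrolɤ]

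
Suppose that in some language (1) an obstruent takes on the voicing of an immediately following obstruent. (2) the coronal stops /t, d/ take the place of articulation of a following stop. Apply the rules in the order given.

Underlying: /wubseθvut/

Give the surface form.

Rule 1: /b/ before /s/ (voiceless) → [p]
Rule 1: /θ/ before /v/ (voiced) → [ð]
After rule 1: wupseðvut
Rule 2: no segment meets the rule's conditions; no change.

[wupseðvut]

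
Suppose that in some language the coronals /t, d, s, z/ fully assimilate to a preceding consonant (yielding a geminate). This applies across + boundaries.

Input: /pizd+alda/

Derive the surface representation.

[pizz+alla]

/d/ after /z/ → [z] (total assimilation)
/d/ after /l/ → [l] (total assimilation)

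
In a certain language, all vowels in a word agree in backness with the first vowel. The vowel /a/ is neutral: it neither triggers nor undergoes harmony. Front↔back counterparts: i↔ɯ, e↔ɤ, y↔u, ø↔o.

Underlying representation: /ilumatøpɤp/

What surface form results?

/u/ harmonizes with /i/ ([-back]) → [y]
/ɤ/ harmonizes with /i/ ([-back]) → [e]

[ilymatøpep]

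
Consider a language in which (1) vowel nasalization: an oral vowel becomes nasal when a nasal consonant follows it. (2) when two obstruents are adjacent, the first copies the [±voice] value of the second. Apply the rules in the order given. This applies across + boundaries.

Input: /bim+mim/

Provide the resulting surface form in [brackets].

Rule 1: /i/ before nasal /m/ → [ĩ]
Rule 1: /i/ before nasal /m/ → [ĩ]
After rule 1: bĩm+mĩm
Rule 2: no segment meets the rule's conditions; no change.

[bĩm+mĩm]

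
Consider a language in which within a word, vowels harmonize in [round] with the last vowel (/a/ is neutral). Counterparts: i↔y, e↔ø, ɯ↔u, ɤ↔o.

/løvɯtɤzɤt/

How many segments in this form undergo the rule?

/ø/ harmonizes with /ɤ/ ([-round]) → [e]
1 segment changes.

1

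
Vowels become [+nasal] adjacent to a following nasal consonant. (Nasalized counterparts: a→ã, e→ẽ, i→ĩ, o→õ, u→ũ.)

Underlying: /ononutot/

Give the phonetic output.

/o/ before nasal /n/ → [õ]
/o/ before nasal /n/ → [õ]

[õnõnutot]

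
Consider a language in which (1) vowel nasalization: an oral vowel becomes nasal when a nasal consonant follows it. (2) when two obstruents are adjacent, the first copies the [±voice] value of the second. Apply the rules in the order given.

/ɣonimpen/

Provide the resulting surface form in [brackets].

[ɣõnĩmpẽn]

Rule 1: /o/ before nasal /n/ → [õ]
Rule 1: /i/ before nasal /m/ → [ĩ]
Rule 1: /e/ before nasal /n/ → [ẽ]
After rule 1: ɣõnĩmpẽn
Rule 2: no segment meets the rule's conditions; no change.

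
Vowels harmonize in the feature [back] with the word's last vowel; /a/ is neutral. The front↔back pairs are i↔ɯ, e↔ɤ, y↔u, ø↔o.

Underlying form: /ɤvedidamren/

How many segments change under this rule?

1

/ɤ/ harmonizes with /e/ ([-back]) → [e]
1 segment changes.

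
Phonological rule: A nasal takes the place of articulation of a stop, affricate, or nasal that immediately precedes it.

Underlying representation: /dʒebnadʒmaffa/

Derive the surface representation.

/n/ after /b/ (labial) → [m]
/m/ after /dʒ/ (palatal) → [ɲ]

[dʒebmadʒɲaffa]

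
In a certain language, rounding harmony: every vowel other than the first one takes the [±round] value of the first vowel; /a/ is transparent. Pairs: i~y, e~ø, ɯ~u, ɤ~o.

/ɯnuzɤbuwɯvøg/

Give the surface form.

[ɯnɯzɤbɯwɯveg]

/u/ harmonizes with /ɯ/ ([-round]) → [ɯ]
/u/ harmonizes with /ɯ/ ([-round]) → [ɯ]
/ø/ harmonizes with /ɯ/ ([-round]) → [e]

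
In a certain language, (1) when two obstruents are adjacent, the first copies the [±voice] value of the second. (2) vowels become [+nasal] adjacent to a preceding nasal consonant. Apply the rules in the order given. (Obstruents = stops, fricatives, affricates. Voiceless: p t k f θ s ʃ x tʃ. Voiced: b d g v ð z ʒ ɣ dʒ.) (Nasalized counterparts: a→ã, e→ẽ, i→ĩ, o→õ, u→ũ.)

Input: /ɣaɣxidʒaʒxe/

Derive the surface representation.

Rule 1: /ɣ/ before /x/ (voiceless) → [x]
Rule 1: /ʒ/ before /x/ (voiceless) → [ʃ]
After rule 1: ɣaxxidʒaʃxe
Rule 2: no segment meets the rule's conditions; no change.

[ɣaxxidʒaʃxe]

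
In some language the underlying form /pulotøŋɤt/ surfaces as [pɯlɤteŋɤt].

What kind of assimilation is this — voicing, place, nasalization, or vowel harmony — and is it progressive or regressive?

vowel harmony, regressive

/u/→[ɯ] /o/→[ɤ] /ø/→[e].
Vowels agree with the last vowel, so the harmony is regressive.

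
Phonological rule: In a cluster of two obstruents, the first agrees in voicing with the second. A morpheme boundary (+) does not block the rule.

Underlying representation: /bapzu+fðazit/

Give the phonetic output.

/p/ before /z/ (voiced) → [b]
/f/ before /ð/ (voiced) → [v]

[babzu+vðazit]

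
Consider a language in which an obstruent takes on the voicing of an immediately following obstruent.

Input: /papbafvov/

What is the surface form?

/p/ before /b/ (voiced) → [b]
/f/ before /v/ (voiced) → [v]

[pabbavvov]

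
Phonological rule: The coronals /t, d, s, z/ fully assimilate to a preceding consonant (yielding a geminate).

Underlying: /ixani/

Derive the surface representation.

[ixani]

no segment meets the rule's conditions; no change.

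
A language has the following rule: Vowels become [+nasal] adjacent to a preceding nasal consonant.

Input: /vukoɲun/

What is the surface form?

/u/ after nasal /ɲ/ → [ũ]

[vukoɲũn]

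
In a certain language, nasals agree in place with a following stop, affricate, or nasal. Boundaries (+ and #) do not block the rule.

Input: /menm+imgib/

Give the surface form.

[memm+iŋgib]

/n/ before /m/ (labial) → [m]
/m/ before /g/ (velar) → [ŋ]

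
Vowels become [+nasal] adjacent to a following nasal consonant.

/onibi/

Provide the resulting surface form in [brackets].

/o/ before nasal /n/ → [õ]

[õnibi]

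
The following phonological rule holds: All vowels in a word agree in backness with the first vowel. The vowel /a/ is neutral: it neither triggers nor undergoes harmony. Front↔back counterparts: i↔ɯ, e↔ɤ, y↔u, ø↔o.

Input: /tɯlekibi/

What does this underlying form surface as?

[tɯlɤkɯbɯ]

/e/ harmonizes with /ɯ/ ([+back]) → [ɤ]
/i/ harmonizes with /ɯ/ ([+back]) → [ɯ]
/i/ harmonizes with /ɯ/ ([+back]) → [ɯ]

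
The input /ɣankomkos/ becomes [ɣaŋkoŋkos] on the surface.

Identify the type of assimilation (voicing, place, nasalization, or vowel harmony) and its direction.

/n/→[ŋ] /m/→[ŋ].
Each target copies a feature from the following segment, so the direction is regressive.

place assimilation, regressive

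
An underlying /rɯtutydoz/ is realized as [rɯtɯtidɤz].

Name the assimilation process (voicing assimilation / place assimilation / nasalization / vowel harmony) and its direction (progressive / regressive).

/u/→[ɯ] /y/→[i] /o/→[ɤ].
Vowels agree with the first vowel, so the harmony is progressive.

vowel harmony, progressive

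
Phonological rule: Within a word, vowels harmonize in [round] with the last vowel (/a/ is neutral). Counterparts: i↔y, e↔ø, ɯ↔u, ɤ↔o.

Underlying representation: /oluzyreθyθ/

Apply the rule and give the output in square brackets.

/e/ harmonizes with /y/ ([+round]) → [ø]

[oluzyrøθyθ]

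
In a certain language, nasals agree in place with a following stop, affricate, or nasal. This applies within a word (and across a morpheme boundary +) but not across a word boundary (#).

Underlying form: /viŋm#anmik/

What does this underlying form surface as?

/ŋ/ before /m/ (labial) → [m]
/n/ before /m/ (labial) → [m]

[vimm#ammik]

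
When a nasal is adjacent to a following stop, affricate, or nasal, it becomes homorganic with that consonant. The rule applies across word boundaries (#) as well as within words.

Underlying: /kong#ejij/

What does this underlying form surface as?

[koŋg#ejij]

/n/ before /g/ (velar) → [ŋ]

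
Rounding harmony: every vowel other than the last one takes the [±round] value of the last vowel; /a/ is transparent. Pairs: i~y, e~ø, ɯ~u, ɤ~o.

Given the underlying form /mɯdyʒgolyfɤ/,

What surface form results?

[mɯdiʒgɤlifɤ]

/y/ harmonizes with /ɤ/ ([-round]) → [i]
/o/ harmonizes with /ɤ/ ([-round]) → [ɤ]
/y/ harmonizes with /ɤ/ ([-round]) → [i]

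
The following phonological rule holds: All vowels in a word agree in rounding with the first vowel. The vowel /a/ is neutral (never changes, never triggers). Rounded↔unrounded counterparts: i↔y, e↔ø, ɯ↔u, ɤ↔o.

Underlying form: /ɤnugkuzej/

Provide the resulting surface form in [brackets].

/u/ harmonizes with /ɤ/ ([-round]) → [ɯ]
/u/ harmonizes with /ɤ/ ([-round]) → [ɯ]

[ɤnɯgkɯzej]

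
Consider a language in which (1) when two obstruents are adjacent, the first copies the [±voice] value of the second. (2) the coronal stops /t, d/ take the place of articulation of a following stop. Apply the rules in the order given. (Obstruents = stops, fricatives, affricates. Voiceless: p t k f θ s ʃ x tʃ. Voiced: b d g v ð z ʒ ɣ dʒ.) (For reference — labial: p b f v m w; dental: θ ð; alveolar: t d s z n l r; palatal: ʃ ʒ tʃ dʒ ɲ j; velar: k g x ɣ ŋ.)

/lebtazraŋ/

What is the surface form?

Rule 1: /b/ before /t/ (voiceless) → [p]
After rule 1: leptazraŋ
Rule 2: no segment meets the rule's conditions; no change.

[leptazraŋ]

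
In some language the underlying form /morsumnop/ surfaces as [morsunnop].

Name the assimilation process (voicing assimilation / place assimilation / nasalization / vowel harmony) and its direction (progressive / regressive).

place assimilation, regressive

/m/→[n].
Each target copies a feature from the following segment, so the direction is regressive.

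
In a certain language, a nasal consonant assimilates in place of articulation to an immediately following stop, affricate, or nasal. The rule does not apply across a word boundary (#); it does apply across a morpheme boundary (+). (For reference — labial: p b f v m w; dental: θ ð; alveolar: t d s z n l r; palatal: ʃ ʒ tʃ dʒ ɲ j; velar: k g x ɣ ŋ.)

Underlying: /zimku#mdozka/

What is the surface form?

/m/ before /k/ (velar) → [ŋ]
/m/ before /d/ (alveolar) → [n]

[ziŋku#ndozka]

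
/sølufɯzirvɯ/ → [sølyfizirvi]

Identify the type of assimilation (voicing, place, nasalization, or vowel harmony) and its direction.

vowel harmony, progressive

/u/→[y] /ɯ/→[i] /ɯ/→[i].
Vowels agree with the first vowel, so the harmony is progressive.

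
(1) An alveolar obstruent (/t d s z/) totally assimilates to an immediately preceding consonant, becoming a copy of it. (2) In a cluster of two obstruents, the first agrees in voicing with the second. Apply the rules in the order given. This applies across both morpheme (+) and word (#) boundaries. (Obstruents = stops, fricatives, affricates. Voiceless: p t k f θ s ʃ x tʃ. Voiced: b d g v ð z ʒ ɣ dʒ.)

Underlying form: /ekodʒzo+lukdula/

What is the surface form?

Rule 1: /z/ after /dʒ/ → [dʒ] (total assimilation)
Rule 1: /d/ after /k/ → [k] (total assimilation)
After rule 1: ekodʒdʒo+lukkula
Rule 2: no segment meets the rule's conditions; no change.

[ekodʒdʒo+lukkula]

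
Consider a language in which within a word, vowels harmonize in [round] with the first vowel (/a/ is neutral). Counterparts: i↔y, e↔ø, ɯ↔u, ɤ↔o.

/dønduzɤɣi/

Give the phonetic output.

[dønduzoɣy]

/ɤ/ harmonizes with /ø/ ([+round]) → [o]
/i/ harmonizes with /ø/ ([+round]) → [y]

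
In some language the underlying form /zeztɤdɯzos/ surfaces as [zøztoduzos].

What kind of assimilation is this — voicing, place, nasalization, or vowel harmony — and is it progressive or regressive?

/e/→[ø] /ɤ/→[o] /ɯ/→[u].
Vowels agree with the last vowel, so the harmony is regressive.

vowel harmony, regressive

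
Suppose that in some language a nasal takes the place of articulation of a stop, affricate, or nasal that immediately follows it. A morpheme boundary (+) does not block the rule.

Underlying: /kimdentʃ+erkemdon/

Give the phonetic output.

/m/ before /d/ (alveolar) → [n]
/n/ before /tʃ/ (palatal) → [ɲ]
/m/ before /d/ (alveolar) → [n]

[kindeɲtʃ+erkendon]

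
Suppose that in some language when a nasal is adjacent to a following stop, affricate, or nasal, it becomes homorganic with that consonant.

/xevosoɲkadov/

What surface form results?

[xevosoŋkadov]

/ɲ/ before /k/ (velar) → [ŋ]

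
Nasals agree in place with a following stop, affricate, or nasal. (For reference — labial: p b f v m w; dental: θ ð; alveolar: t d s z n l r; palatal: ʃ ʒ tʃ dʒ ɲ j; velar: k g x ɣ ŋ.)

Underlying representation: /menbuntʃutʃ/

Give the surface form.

[membuɲtʃutʃ]

/n/ before /b/ (labial) → [m]
/n/ before /tʃ/ (palatal) → [ɲ]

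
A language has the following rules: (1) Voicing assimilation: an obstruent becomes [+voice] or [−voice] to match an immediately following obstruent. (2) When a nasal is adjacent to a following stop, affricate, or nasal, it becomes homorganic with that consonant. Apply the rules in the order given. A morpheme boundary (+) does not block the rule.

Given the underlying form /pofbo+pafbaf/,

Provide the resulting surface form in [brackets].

Rule 1: /f/ before /b/ (voiced) → [v]
Rule 1: /f/ before /b/ (voiced) → [v]
After rule 1: povbo+pavbaf
Rule 2: no segment meets the rule's conditions; no change.

[povbo+pavbaf]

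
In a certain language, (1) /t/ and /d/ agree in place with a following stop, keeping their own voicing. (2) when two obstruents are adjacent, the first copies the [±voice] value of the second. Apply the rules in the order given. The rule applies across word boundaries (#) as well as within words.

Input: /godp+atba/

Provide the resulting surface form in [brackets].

[gopp+abba]

Rule 1: /d/ before /p/ (labial) → [b]
Rule 1: /t/ before /b/ (labial) → [p]
After rule 1: gobp+apba
Rule 2: /b/ before /p/ (voiceless) → [p]
Rule 2: /p/ before /b/ (voiced) → [b]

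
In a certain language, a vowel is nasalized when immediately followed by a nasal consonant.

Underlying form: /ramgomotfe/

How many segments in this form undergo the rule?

/a/ before nasal /m/ → [ã]
/o/ before nasal /m/ → [õ]
2 segments change.

2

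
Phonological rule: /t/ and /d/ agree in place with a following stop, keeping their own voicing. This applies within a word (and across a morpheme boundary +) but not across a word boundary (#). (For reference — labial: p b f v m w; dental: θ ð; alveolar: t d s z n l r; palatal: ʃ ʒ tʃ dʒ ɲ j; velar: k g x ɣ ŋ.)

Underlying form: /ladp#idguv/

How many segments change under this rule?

2

/d/ before /p/ (labial) → [b]
/d/ before /g/ (velar) → [g]
2 segments change.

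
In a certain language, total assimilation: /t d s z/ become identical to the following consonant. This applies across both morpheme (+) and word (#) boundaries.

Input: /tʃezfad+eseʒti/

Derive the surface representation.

/z/ before /f/ → [f] (total assimilation)

[tʃeffad+eseʒti]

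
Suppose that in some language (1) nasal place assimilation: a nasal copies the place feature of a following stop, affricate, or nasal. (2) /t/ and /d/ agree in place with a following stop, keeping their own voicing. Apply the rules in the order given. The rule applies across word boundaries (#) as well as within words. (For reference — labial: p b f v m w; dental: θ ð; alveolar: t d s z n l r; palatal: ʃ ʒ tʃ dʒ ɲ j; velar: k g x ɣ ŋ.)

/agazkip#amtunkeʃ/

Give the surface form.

Rule 1: /m/ before /t/ (alveolar) → [n]
Rule 1: /n/ before /k/ (velar) → [ŋ]
After rule 1: agazkip#antuŋkeʃ
Rule 2: no segment meets the rule's conditions; no change.

[agazkip#antuŋkeʃ]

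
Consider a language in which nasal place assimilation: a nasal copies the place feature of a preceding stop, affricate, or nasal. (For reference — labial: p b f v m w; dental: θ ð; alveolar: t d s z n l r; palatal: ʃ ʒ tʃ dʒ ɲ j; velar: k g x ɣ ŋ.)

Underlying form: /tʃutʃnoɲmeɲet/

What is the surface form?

/n/ after /tʃ/ (palatal) → [ɲ]
/m/ after /ɲ/ (palatal) → [ɲ]

[tʃutʃɲoɲɲeɲet]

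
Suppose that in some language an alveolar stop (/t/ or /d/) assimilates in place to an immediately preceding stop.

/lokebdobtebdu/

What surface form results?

/d/ after /b/ (labial) → [b]
/t/ after /b/ (labial) → [p]
/d/ after /b/ (labial) → [b]

[lokebbobpebbu]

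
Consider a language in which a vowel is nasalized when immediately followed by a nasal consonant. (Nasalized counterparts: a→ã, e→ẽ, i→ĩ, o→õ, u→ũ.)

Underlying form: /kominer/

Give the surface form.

[kõmĩner]

/o/ before nasal /m/ → [õ]
/i/ before nasal /n/ → [ĩ]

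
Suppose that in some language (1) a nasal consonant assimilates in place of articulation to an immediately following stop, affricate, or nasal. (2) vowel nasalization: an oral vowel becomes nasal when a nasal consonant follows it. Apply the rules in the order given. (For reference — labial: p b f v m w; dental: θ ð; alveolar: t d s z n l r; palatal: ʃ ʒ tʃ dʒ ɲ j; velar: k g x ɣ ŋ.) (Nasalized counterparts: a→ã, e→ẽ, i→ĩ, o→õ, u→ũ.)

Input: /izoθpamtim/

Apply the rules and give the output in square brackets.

[izoθpãntĩm]

Rule 1: /m/ before /t/ (alveolar) → [n]
After rule 1: izoθpantim
Rule 2: /a/ before nasal /n/ → [ã]
Rule 2: /i/ before nasal /m/ → [ĩ]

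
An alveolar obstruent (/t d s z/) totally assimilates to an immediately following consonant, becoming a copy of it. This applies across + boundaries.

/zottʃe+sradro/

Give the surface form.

/t/ before /tʃ/ → [tʃ] (total assimilation)
/s/ before /r/ → [r] (total assimilation)
/d/ before /r/ → [r] (total assimilation)

[zotʃtʃe+rrarro]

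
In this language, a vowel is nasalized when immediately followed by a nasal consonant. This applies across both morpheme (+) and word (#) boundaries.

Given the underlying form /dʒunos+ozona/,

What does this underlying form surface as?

[dʒũnos+ozõna]

/u/ before nasal /n/ → [ũ]
/o/ before nasal /n/ → [õ]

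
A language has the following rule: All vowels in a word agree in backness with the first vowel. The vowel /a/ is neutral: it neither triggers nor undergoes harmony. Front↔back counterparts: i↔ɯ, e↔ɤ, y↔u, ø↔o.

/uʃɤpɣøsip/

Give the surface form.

/ø/ harmonizes with /u/ ([+back]) → [o]
/i/ harmonizes with /u/ ([+back]) → [ɯ]

[uʃɤpɣosɯp]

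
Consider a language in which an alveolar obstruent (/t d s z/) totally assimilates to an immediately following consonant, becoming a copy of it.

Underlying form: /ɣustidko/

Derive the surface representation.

/s/ before /t/ → [t] (total assimilation)
/d/ before /k/ → [k] (total assimilation)

[ɣuttikko]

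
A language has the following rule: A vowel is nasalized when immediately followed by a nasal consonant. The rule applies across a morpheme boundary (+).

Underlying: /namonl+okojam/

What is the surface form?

/a/ before nasal /m/ → [ã]
/o/ before nasal /n/ → [õ]
/a/ before nasal /m/ → [ã]

[nãmõnl+okojãm]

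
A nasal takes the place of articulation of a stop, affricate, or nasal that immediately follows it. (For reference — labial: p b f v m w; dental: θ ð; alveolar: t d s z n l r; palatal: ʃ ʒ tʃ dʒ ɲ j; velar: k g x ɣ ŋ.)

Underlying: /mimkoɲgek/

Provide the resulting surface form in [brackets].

[miŋkoŋgek]

/m/ before /k/ (velar) → [ŋ]
/ɲ/ before /g/ (velar) → [ŋ]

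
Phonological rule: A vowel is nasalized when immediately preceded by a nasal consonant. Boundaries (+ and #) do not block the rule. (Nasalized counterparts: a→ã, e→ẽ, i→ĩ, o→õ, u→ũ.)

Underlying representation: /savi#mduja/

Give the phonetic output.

[savi#mduja]

no segment meets the rule's conditions; no change.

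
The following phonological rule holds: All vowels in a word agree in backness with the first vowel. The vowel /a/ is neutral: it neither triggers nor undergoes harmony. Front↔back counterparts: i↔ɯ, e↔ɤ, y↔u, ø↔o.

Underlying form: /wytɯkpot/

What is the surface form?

[wytikpøt]

/ɯ/ harmonizes with /y/ ([-back]) → [i]
/o/ harmonizes with /y/ ([-back]) → [ø]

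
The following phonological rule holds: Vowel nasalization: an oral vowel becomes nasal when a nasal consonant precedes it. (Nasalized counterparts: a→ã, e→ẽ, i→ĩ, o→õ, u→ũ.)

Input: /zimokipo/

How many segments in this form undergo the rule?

1

/o/ after nasal /m/ → [õ]
1 segment changes.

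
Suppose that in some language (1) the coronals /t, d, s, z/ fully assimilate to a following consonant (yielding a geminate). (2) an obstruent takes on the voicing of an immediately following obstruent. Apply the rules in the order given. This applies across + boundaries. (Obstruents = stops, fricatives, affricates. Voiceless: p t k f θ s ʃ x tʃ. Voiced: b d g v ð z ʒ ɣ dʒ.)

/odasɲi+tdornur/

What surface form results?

[odaɲɲi+ddornur]

Rule 1: /s/ before /ɲ/ → [ɲ] (total assimilation)
Rule 1: /t/ before /d/ → [d] (total assimilation)
After rule 1: odaɲɲi+ddornur
Rule 2: no segment meets the rule's conditions; no change.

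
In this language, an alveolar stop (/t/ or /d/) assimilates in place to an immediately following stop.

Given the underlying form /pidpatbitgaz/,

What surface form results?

/d/ before /p/ (labial) → [b]
/t/ before /b/ (labial) → [p]
/t/ before /g/ (velar) → [k]

[pibpapbikgaz]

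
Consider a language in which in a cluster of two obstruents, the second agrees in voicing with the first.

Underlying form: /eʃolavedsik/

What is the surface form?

[eʃolavedzik]

/s/ after /d/ (voiced) → [z]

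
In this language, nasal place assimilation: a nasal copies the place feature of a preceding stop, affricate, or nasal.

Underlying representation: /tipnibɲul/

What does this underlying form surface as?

[tipmibmul]

/n/ after /p/ (labial) → [m]
/ɲ/ after /b/ (labial) → [m]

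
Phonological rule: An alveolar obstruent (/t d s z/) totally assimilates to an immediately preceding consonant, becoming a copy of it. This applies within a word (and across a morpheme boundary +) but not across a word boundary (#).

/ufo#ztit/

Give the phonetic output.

/t/ after /z/ → [z] (total assimilation)

[ufo#zzit]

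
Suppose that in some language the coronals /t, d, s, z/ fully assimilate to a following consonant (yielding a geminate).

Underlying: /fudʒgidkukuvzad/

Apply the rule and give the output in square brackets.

[fudʒgikkukuvzad]

/d/ before /k/ → [k] (total assimilation)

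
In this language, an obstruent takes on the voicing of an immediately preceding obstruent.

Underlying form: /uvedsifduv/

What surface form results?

/s/ after /d/ (voiced) → [z]
/d/ after /f/ (voiceless) → [t]

[uvedziftuv]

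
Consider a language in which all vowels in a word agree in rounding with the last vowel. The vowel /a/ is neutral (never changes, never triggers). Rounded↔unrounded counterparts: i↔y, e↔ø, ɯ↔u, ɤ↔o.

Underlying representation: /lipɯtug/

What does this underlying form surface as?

[lyputug]

/i/ harmonizes with /u/ ([+round]) → [y]
/ɯ/ harmonizes with /u/ ([+round]) → [u]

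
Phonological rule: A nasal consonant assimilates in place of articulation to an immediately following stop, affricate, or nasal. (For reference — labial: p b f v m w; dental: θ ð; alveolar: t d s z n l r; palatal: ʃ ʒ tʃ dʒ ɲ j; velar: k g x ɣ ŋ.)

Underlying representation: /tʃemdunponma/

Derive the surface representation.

[tʃendumpomma]

/m/ before /d/ (alveolar) → [n]
/n/ before /p/ (labial) → [m]
/n/ before /m/ (labial) → [m]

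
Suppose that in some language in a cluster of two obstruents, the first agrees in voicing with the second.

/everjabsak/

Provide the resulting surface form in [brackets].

[everjapsak]

/b/ before /s/ (voiceless) → [p]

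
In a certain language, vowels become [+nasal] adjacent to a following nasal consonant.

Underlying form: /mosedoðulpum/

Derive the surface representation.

/u/ before nasal /m/ → [ũ]

[mosedoðulpũm]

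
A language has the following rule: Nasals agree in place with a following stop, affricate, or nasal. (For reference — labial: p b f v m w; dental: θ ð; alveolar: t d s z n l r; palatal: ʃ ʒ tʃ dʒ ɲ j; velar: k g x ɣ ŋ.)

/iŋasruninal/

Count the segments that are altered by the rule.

No segment meets the rule's conditions.

0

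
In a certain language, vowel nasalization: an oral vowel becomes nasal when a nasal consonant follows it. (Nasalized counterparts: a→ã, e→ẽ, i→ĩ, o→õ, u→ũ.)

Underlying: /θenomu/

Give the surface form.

/e/ before nasal /n/ → [ẽ]
/o/ before nasal /m/ → [õ]

[θẽnõmu]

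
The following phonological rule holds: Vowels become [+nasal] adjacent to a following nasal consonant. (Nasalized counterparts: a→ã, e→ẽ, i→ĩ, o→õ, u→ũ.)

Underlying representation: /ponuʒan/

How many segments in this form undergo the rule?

2

/o/ before nasal /n/ → [õ]
/a/ before nasal /n/ → [ã]
2 segments change.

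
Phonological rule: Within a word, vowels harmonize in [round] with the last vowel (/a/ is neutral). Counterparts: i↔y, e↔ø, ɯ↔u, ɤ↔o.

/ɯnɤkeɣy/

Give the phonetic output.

/ɯ/ harmonizes with /y/ ([+round]) → [u]
/ɤ/ harmonizes with /y/ ([+round]) → [o]
/e/ harmonizes with /y/ ([+round]) → [ø]

[unokøɣy]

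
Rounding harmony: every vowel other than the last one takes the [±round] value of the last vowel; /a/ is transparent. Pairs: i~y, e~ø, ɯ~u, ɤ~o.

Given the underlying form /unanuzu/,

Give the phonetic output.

[unanuzu]

no segment meets the rule's conditions; no change.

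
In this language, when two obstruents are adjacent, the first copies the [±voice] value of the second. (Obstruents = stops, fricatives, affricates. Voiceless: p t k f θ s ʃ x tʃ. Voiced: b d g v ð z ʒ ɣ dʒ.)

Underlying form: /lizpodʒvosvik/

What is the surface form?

[lispodʒvozvik]

/z/ before /p/ (voiceless) → [s]
/s/ before /v/ (voiced) → [z]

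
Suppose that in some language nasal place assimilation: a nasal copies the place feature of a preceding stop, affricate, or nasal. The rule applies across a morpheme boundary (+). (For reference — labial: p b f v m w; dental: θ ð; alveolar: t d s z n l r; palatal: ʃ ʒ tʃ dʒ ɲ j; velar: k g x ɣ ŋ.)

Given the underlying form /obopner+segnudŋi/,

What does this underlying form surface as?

/n/ after /p/ (labial) → [m]
/n/ after /g/ (velar) → [ŋ]
/ŋ/ after /d/ (alveolar) → [n]

[obopmer+segŋudni]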